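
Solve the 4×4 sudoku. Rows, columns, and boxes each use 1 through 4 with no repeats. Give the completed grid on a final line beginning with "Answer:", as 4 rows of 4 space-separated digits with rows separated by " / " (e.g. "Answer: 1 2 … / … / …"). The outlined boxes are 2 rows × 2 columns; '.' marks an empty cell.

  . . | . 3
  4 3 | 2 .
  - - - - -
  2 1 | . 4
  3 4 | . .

Step 1. [r2c4∈{1}] r2c4 is down to just 1, so r2c4=1.
Step 2. [r3c3∈{3}] nothing but 3 survives at r3c3 ⇒ r3c3=3.
Step 3. [r1c2∈{2}] r1c2 has the single candidate 2. So r1c2=2.
Step 4. [r1c3∈{4}] r1c3's peers cover all but 4, so r1c3=4.
Step 5. [r1c1∈{1}] r1c1 has the single candidate 1 ⇒ r1c1=1.
Step 6. [r4c4∈{2}] r4c4 is down to just 2, so r4c4=2.
Step 7. [r4c3∈{1}] r4c3 is down to just 1. So r4c3=1.

Answer: 1 2 4 3 / 4 3 2 1 / 2 1 3 4 / 3 4 1 2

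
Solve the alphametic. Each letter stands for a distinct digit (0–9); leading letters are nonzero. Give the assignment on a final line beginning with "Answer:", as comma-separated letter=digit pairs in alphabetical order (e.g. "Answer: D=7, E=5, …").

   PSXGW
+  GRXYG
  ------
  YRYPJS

Step 1. [col 1: W + G ≡ S (mod 10)] S=7 is one option consistent with column 1 (W + G ≡ S (mod 10), carry-in 0) — take it. So S=7.
Step 2. [col 1: W + G ≡ S (mod 10)] no forcing yet in column 1 (carry-in 0); G=8 is free and consistent — try it ⇒ G=8.
Step 3. [Y] Y is the leading digit of a 6-digit sum of two 5-digit numbers; the final carry is exactly 1. So Y=1.
Step 4. [col 1: W + G ≡ S (mod 10)] from column 1 (G=8, S=7, carry-in 0, digits 1,7,8 already taken and all letters distinct): W must equal 9 ⇒ W=9.
Step 5. [col 2: G + Y ≡ J (mod 10)] in column 2 we have G+Y≡J with carry-in 1; given G=8, Y=1 and digits 1,7,8,9 already taken and all letters distinct, that pins J to 0 ⇒ J=0.
Step 6. [col 3: X + X ≡ P (mod 10)] several values work for X in column 3 (X + X ≡ P (mod 10), carry-in 1); try X=2 ⇒ X=2.
Step 7. [col 3: X + X ≡ P (mod 10)] from column 3 (X=2, carry-in 1, digits 0,1,2,7,8,9 already taken and all letters distinct): P must equal 5 ⇒ P=5.
Step 8. [col 4: S + R ≡ Y (mod 10)] column 4 reads S+R+carry(0)=Y with S=7, Y=1; with digits 0,1,2,5,7,8,9 already taken and all letters distinct, the only value for R is 4, so R=4.

Answer: G=8, J=0, P=5, R=4, S=7, W=9, X=2, Y=1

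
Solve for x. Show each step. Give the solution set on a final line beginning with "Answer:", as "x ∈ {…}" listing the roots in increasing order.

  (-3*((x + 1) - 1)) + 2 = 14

Step 1. [(-3*((x + 1) - 1)) + 2 = 14] peel the +2: subtract 2 from each side ⇒ sub: -3*((x + 1) - 1) = 12.
Step 2. [-3*((x + 1) - 1) = 12] -3 out front; divide by -3, so div: (x + 1) - 1 = -4.
Step 3. [(x + 1) - 1 = -4] 1 comes off first (add 1), so sub: x + 1 = -3.
Step 4. [x + 1 = -3] peel the +1: subtract 1 from each side. So sub: x = -4.

Answer: x ∈ {-4}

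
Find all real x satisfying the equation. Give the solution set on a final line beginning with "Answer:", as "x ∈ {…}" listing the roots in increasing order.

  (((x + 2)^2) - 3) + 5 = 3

Step 1. [(((x + 2)^2) - 3) + 5 = 3] +5 is outermost — subtract 5 both sides, so sub: ((x + 2)^2) - 3 = -2.
Step 2. [((x + 2)^2) - 3 = -2] the outer -3 inverts by adding 3, so sub: (x + 2)^2 = 1.
Step 3. [(x + 2)^2 = 1] LHS squared, RHS 1 ≥ 0: apply √ (±) ⇒ sqrt: x + 2 = 1 or -1.
Step 4. [x + 2 = 1 or -1] subtract 2: x sits inside (… + 2), so sub: x = -1 or -3.

Answer: x ∈ {-3, -1}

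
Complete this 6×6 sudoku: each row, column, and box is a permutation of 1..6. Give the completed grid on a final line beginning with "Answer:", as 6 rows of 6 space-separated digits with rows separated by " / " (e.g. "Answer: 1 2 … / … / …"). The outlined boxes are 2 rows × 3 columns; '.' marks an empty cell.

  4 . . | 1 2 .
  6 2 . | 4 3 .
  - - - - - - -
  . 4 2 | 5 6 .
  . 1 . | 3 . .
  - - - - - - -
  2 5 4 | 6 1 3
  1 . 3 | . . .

Step 1. [r1c3∈{5}] only 5 remains possible at r1c3 ⇒ r1c3=5.
Step 2. [r6c5∈{4,5}] 5 has one home in col 5: r6c5, so r6c5=5.
Step 3. [r4c6∈{2,4}] r4c6 is the only open cell in row 4 admitting 2 ⇒ r4c6=2.
Step 4. [r2c6∈{5}] r2c6 is down to just 5 ⇒ r2c6=5.
Step 5. [r6c6∈{4}] r6c6's peers cover all but 4 ⇒ r6c6=4.
Step 6. [r4c1∈{5}] r4c1 is down to just 5 ⇒ r4c1=5.
Step 7. [r4c5∈{4}] nothing but 4 survives at r4c5. So r4c5=4.
Step 8. [r2c3∈{1}] nothing but 1 survives at r2c3, so r2c3=1.
Step 9. [r3c6∈{1}] r3c6's peers cover all but 1, so r3c6=1.
Step 10. [r6c4∈{2}] only 2 remains possible at r6c4 ⇒ r6c4=2.
Step 11. [r1c2∈{3}] r1c2 has the single candidate 3. So r1c2=3.
Step 12. [r4c3∈{6}] r4c3 has the single candidate 6, so r4c3=6.
Step 13. [r6c2∈{6}] r6c2 is down to just 6 ⇒ r6c2=6.
Step 14. [r1c6∈{6}] nothing but 6 survives at r1c6, so r1c6=6.
Step 15. [r3c1∈{3}] r3c1 is down to just 3. So r3c1=3.

Answer: 4 3 5 1 2 6 / 6 2 1 4 3 5 / 3 4 2 5 6 1 / 5 1 6 3 4 2 / 2 5 4 6 1 3 / 1 6 3 2 5 4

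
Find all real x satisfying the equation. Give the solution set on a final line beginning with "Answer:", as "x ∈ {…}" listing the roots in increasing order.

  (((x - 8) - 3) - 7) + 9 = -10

Step 1. [(((x - 8) - 3) - 7) + 9 = -10] subtract 9: x sits inside (… + 9). So sub: ((x - 8) - 3) - 7 = -19.
Step 2. [((x - 8) - 3) - 7 = -19] add 7: x sits inside (… - 7), so sub: (x - 8) - 3 = -12.
Step 3. [(x - 8) - 3 = -12] -3 is outermost — add 3 both sides. So sub: x - 8 = -9.
Step 4. [x - 8 = -9] 8 comes off first (add 8) ⇒ sub: x = -1.

Answer: x ∈ {-1}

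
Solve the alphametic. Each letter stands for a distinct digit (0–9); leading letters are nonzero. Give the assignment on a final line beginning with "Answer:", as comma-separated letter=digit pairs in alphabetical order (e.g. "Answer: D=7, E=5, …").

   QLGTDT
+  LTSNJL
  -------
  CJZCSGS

Step 1. [C] C is the leading digit of a 7-digit sum of two 6-digit numbers; the final carry is exactly 1. So C=1.
Step 2. [col 1: T + L ≡ S (mod 10)] T=3 is one option consistent with column 1 (T + L ≡ S (mod 10), carry-in 0) — take it, so T=3.
Step 3. [col 1: T + L ≡ S (mod 10)] column 1 (T + L ≡ S (mod 10), carry-in 0) doesn't pin S yet; pick S=9 and continue, so S=9.
Step 4. [col 1: T + L ≡ S (mod 10)] column 1: given T=3, S=9, carry-in 0, and digits 1,3,9 already taken and all letters distinct, T+L≡S (mod 10) forces L=6, so L=6.
Step 5. [col 2: D + J ≡ G (mod 10)] several values work for D in column 2 (D + J ≡ G (mod 10), carry-in 0); try D=8, so D=8.
Step 6. [col 2: D + J ≡ G (mod 10)] J=4 is one option consistent with column 2 (D + J ≡ G (mod 10), carry-in 0) — take it. So J=4.
Step 7. [col 2: D + J ≡ G (mod 10)] in column 2 we have D+J≡G with carry-in 0; given D=8, J=4 and digits 1,3,4,6,8,9 already taken and all letters distinct, that pins G to 2 ⇒ G=2.
Step 8. [col 3: T + N ≡ S (mod 10)] column 3 reads T+N+carry(1)=S with T=3, S=9; with digits 1,2,3,4,6,8,9 already taken and all letters distinct, the only value for N is 5 ⇒ N=5.
Step 9. [col 5: L + T ≡ Z (mod 10)] in column 5 we have L+T≡Z with carry-in 1; given L=6, T=3 and digits 1,2,3,4,5,6,8,9 already taken and all letters distinct, that pins Z to 0. So Z=0.
Step 10. [col 6: Q + L ≡ J (mod 10)] column 6 reads Q+L+carry(1)=J with L=6, J=4; with digits 0,1,2,3,4,5,6,8,9 already taken and all letters distinct, the only value for Q is 7 ⇒ Q=7.

Answer: C=1, D=8, G=2, J=4, L=6, N=5, Q=7, S=9, T=3, Z=0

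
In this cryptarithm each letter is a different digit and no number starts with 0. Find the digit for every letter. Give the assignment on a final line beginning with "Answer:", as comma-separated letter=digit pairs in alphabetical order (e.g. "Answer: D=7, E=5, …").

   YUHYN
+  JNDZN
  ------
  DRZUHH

Step 1. [col 1: N + N ≡ H (mod 10)] several values work for H in column 1 (N + N ≡ H (mod 10), carry-in 0); try H=8, so H=8.
Step 2. [col 1: N + N ≡ H (mod 10)] no forcing yet in column 1 (carry-in 0); N=4 is free and consistent — try it ⇒ N=4.
Step 3. [col 2: Y + Z ≡ H (mod 10)] Y=5 is one option consistent with column 2 (Y + Z ≡ H (mod 10), carry-in 0) — take it ⇒ Y=5.
Step 4. [col 2: Y + Z ≡ H (mod 10)] in column 2 we have Y+Z≡H with carry-in 0; given Y=5, H=8 and digits 4,5,8 already taken and all letters distinct, that pins Z to 3, so Z=3.
Step 5. [col 3: H + D ≡ U (mod 10)] several values work for U in column 3 (H + D ≡ U (mod 10), carry-in 0); try U=9, so U=9.
Step 6. [col 3: H + D ≡ U (mod 10)] from column 3 (H=8, U=9, carry-in 0, digits 3,4,5,8,9 already taken and all letters distinct): D must equal 1 ⇒ D=1.
Step 7. [col 5: Y + J ≡ R (mod 10)] R=2 is one option consistent with column 5 (Y + J ≡ R (mod 10), carry-in 1) — take it. So R=2.
Step 8. [col 5: Y + J ≡ R (mod 10)] column 5: given Y=5, R=2, carry-in 1, and digits 1,2,3,4,5,8,9 already taken and all letters distinct, Y+J≡R (mod 10) forces J=6, so J=6.

Answer: D=1, H=8, J=6, N=4, R=2, U=9, Y=5, Z=3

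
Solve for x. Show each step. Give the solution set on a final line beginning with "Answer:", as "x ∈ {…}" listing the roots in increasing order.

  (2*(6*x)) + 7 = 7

Step 1. [(2*(6*x)) + 7 = 7] subtract 7: x sits inside (… + 7) ⇒ sub: 2*(6*x) = 0.
Step 2. [2*(6*x) = 0] divide by the outer 2. So div: 6*x = 0.
Step 3. [6*x = 0] divide by the outer 6. So div: x = 0.

Answer: x ∈ {0}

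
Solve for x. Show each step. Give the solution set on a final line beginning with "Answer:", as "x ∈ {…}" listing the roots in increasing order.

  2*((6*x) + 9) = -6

Step 1. [2*((6*x) + 9) = -6] divide by the outer 2. So div: (6*x) + 9 = -3.
Step 2. [(6*x) + 9 = -3] peel the +9: subtract 9 from each side, so sub: 6*x = -12.
Step 3. [6*x = -12] 6·(inner) — divide through by 6. So div: x = -2.

Answer: x ∈ {-2}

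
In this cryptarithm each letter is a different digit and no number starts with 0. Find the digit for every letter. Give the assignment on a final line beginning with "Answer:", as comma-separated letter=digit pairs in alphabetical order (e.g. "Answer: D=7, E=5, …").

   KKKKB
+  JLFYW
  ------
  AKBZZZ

Step 1. [col 1: B + W ≡ Z (mod 10)] several values work for Z in column 1 (B + W ≡ Z (mod 10), carry-in 0); try Z=5, so Z=5.
Step 2. [col 1: B + W ≡ Z (mod 10)] no forcing yet in column 1 (carry-in 0); W=2 is free and consistent — try it. So W=2.
Step 3. [A] the sum has 6 digits but both addends have 5; that extra leading digit A is the final carry, namely 1, so A=1.
Step 4. [col 1: B + W ≡ Z (mod 10)] column 1 reads B+W+carry(0)=Z with W=2, Z=5; with digits 1,2,5 already taken and all letters distinct, the only value for B is 3, so B=3.
Step 5. [col 2: K + Y ≡ Z (mod 10)] several values work for Y in column 2 (K + Y ≡ Z (mod 10), carry-in 0); try Y=7 ⇒ Y=7.
Step 6. [col 2: K + Y ≡ Z (mod 10)] from column 2 (Y=7, Z=5, carry-in 0, digits 1,2,3,5,7 already taken and all letters distinct): K must equal 8. So K=8.
Step 7. [col 3: K + F ≡ Z (mod 10)] column 3: given K=8, Z=5, carry-in 1, and digits 1,2,3,5,7,8 already taken and all letters distinct, K+F≡Z (mod 10) forces F=6 ⇒ F=6.
Step 8. [col 4: K + L ≡ B (mod 10)] in column 4 we have K+L≡B with carry-in 1; given K=8, B=3 and digits 1,2,3,5,6,7,8 already taken and all letters distinct, that pins L to 4. So L=4.
Step 9. [col 5: K + J ≡ K (mod 10)] in column 5 we have K+J≡K with carry-in 1; given K=8 and digits 1,2,3,4,5,6,7,8 already taken and all letters distinct, that pins J to 9. So J=9.

Answer: A=1, B=3, F=6, J=9, K=8, L=4, W=2, Y=7, Z=5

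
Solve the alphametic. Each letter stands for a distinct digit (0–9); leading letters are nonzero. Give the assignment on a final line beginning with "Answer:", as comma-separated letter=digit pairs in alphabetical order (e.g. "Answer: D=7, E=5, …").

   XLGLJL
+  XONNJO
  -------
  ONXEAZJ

Step 1. [col 1: L + O ≡ J (mod 10)] O=1 is one option consistent with column 1 (L + O ≡ J (mod 10), carry-in 0) — take it, so O=1.
Step 2. [col 1: L + O ≡ J (mod 10)] L=5 is one option consistent with column 1 (L + O ≡ J (mod 10), carry-in 0) — take it, so L=5.
Step 3. [col 1: L + O ≡ J (mod 10)] in column 1 we have L+O≡J with carry-in 0; given L=5, O=1 and digits 1,5 already taken and all letters distinct, that pins J to 6 ⇒ J=6.
Step 4. [col 2: J + J ≡ Z (mod 10)] in column 2 we have J+J≡Z with carry-in 0; given J=6 and digits 1,5,6 already taken and all letters distinct, that pins Z to 2, so Z=2.
Step 5. [col 3: L + N ≡ A (mod 10)] no forcing yet in column 3 (carry-in 1); A=0 is free and consistent — try it. So A=0.
Step 6. [col 3: L + N ≡ A (mod 10)] in column 3 we have L+N≡A with carry-in 1; given L=5, A=0 and digits 0,1,2,5,6 already taken and all letters distinct, that pins N to 4. So N=4.
Step 7. [col 4: G + N ≡ E (mod 10)] several values work for E in column 4 (G + N ≡ E (mod 10), carry-in 1); try E=3 ⇒ E=3.
Step 8. [col 4: G + N ≡ E (mod 10)] in column 4 we have G+N≡E with carry-in 1; given N=4, E=3 and digits 0,1,2,3,4,5,6 already taken and all letters distinct, that pins G to 8, so G=8.
Step 9. [col 5: L + O ≡ X (mod 10)] in column 5 we have L+O≡X with carry-in 1; given L=5, O=1 and digits 0,1,2,3,4,5,6,8 already taken and all letters distinct, that pins X to 7. So X=7.

Answer: A=0, E=3, G=8, J=6, L=5, N=4, O=1, X=7, Z=2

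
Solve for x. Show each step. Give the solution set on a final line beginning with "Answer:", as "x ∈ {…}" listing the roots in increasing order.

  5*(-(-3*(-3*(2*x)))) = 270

Step 1. [5*(-(-3*(-3*(2*x)))) = 270] leading coefficient 5: divide by 5 ⇒ div: -(-3*(-3*(2*x))) = 54.
Step 2. [-(-3*(-3*(2*x))) = 54] leading − — multiply by −1. So neg: -3*(-3*(2*x)) = -54.
Step 3. [-3*(-3*(2*x)) = -54] divide by the outer -3. So div: -3*(2*x) = 18.
Step 4. [-3*(2*x) = 18] -3·(inner) — divide through by -3 ⇒ div: 2*x = -6.
Step 5. [2*x = -6] LHS = 2·(…); ÷2 both sides, so div: x = -3.

Answer: x ∈ {-3}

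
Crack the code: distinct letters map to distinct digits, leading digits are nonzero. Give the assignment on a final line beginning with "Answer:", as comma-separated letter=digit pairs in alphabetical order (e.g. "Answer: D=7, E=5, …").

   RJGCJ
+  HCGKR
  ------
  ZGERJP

Step 1. [col 1: J + R ≡ P (mod 10)] column 1 (J + R ≡ P (mod 10), carry-in 0) doesn't pin P yet; pick P=9 and continue. So P=9.
Step 2. [col 1: J + R ≡ P (mod 10)] no forcing yet in column 1 (carry-in 0); R=7 is free and consistent — try it, so R=7.
Step 3. [Z] adding two 5-digit numbers gives at most 5+1 digits, and here it does — Z is that final carry and must be 1 ⇒ Z=1.
Step 4. [col 1: J + R ≡ P (mod 10)] column 1 reads J+R+carry(0)=P with R=7, P=9; with digits 1,7,9 already taken and all letters distinct, the only value for J is 2 ⇒ J=2.
Step 5. [col 2: C + K ≡ J (mod 10)] column 2 (C + K ≡ J (mod 10), carry-in 0) doesn't pin K yet; pick K=4 and continue. So K=4.
Step 6. [col 2: C + K ≡ J (mod 10)] column 2 reads C+K+carry(0)=J with K=4, J=2; with digits 1,2,4,7,9 already taken and all letters distinct, the only value for C is 8. So C=8.
Step 7. [col 3: G + G ≡ R (mod 10)] in column 3 we have G+G≡R with carry-in 1; given R=7 and digits 1,2,4,7,8,9 already taken and all letters distinct, that pins G to 3 ⇒ G=3.
Step 8. [col 4: J + C ≡ E (mod 10)] in column 4 we have J+C≡E with carry-in 0; given J=2, C=8 and digits 1,2,3,4,7,8,9 already taken and all letters distinct, that pins E to 0, so E=0.
Step 9. [col 5: R + H ≡ G (mod 10)] column 5: given R=7, G=3, carry-in 1, and digits 0,1,2,3,4,7,8,9 already taken and all letters distinct, R+H≡G (mod 10) forces H=5 ⇒ H=5.

Answer: C=8, E=0, G=3, H=5, J=2, K=4, P=9, R=7, Z=1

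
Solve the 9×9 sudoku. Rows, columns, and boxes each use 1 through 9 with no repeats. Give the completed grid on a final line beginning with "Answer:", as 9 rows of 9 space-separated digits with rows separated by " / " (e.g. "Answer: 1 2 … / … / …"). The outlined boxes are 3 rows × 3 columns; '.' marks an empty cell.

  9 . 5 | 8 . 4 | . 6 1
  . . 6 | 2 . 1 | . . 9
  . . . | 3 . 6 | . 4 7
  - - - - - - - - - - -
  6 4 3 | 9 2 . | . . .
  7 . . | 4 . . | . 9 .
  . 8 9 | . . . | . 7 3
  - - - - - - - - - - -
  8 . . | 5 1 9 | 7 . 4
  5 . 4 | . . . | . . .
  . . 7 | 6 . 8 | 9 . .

Step 1. [r7c3∈{2}] nothing but 2 survives at r7c3 ⇒ r7c3=2.
Step 2. [r5c2∈{1,2,5}] in col 2, 5 fits only at r5c2, so r5c2=5.
Step 3. [r8c6∈{2,3,7}] in col 6, 2 fits only at r8c6 ⇒ r8c6=2.
Step 4. [r7c8∈{3}] nothing but 3 survives at r7c8. So r7c8=3.
Step 5. [r5c5∈{3,6,8}] in col 5, 8 fits only at r5c5, so r5c5=8.
Step 6. [r6c7∈{1,2,4,5,6}] row 6 places 4 nowhere but r6c7 ⇒ r6c7=4.
Step 7. [r9c8∈{1,2,5}] r9c8 is the only open cell in col 8 admitting 2 ⇒ r9c8=2.
Step 8. [r5c3∈{1}] r5c3's peers cover all but 1, so r5c3=1.
Step 9. [r8c2∈{1,3,6,9}] in row 8, 9 fits only at r8c2 ⇒ r8c2=9.
Step 10. [r1c5∈{7}] r1c5's peers cover all but 7, so r1c5=7.
Step 11. [r2c5∈{5}] only 5 remains possible at r2c5. So r2c5=5.
Step 12. [r4c8∈{1,5,8}] in col 8, 5 fits only at r4c8. So r4c8=5.
Step 13. [r2c8∈{8}] only 8 remains possible at r2c8. So r2c8=8.
Step 14. [r2c7∈{3}] r2c7 is down to just 3. So r2c7=3.
Step 15. [r9c1∈{1,3}] in col 1, 3 fits only at r9c1. So r9c1=3.
Step 16. [r1c7∈{2}] r1c7 has the single candidate 2. So r1c7=2.
Step 17. [r5c7∈{6}] r5c7's peers cover all but 6 ⇒ r5c7=6.
Step 18. [r4c7∈{1,8}] in row 4, 1 fits only at r4c7. So r4c7=1.
Step 19. [r3c2∈{1,2}] r3c2 is the only open cell in col 2 admitting 2 ⇒ r3c2=2.
Step 20. [r8c9∈{6,8}] 6 has one home in row 8: r8c9 ⇒ r8c9=6.
Step 21. [r2c1∈{4}] only 4 remains possible at r2c1, so r2c1=4.
Step 22. [r3c5∈{9}] r3c5 has the single candidate 9 ⇒ r3c5=9.
Step 23. [r8c8∈{1}] r8c8 is down to just 1. So r8c8=1.
Step 24. [r6c4∈{1}] r6c4's peers cover all but 1 ⇒ r6c4=1.
Step 25. [r8c4∈{7}] only 7 remains possible at r8c4 ⇒ r8c4=7.
Step 26. [r9c9∈{5}] only 5 remains possible at r9c9, so r9c9=5.
Step 27. [r3c7∈{5}] nothing but 5 survives at r3c7 ⇒ r3c7=5.
Step 28. [r9c5∈{4}] r9c5 is down to just 4. So r9c5=4.
Step 29. [r8c7∈{8}] only 8 remains possible at r8c7 ⇒ r8c7=8.
Step 30. [r4c9∈{8}] r4c9 is down to just 8. So r4c9=8.
Step 31. [r7c2∈{6}] r7c2 is down to just 6, so r7c2=6.
Step 32. [r6c1∈{2}] r6c1 is down to just 2. So r6c1=2.
Step 33. [r3c1∈{1}] r3c1's peers cover all but 1, so r3c1=1.
Step 34. [r5c6∈{3}] only 3 remains possible at r5c6 ⇒ r5c6=3.
Step 35. [r6c5∈{6}] only 6 remains possible at r6c5 ⇒ r6c5=6.
Step 36. [r3c3∈{8}] r3c3 is down to just 8, so r3c3=8.
Step 37. [r1c2∈{3}] only 3 remains possible at r1c2. So r1c2=3.
Step 38. [r9c2∈{1}] r9c2 has the single candidate 1, so r9c2=1.
Step 39. [r5c9∈{2}] r5c9 is down to just 2, so r5c9=2.
Step 40. [r6c6∈{5}] r6c6's peers cover all but 5 ⇒ r6c6=5.
Step 41. [r2c2∈{7}] r2c2 is down to just 7 ⇒ r2c2=7.
Step 42. [r4c6∈{7}] r4c6 has the single candidate 7. So r4c6=7.
Step 43. [r8c5∈{3}] r8c5 is down to just 3 ⇒ r8c5=3.

Answer: 9 3 5 8 7 4 2 6 1 / 4 7 6 2 5 1 3 8 9 / 1 2 8 3 9 6 5 4 7 / 6 4 3 9 2 7 1 5 8 / 7 5 1 4 8 3 6 9 2 / 2 8 9 1 6 5 4 7 3 / 8 6 2 5 1 9 7 3 4 / 5 9 4 7 3 2 8 1 6 / 3 1 7 6 4 8 9 2 5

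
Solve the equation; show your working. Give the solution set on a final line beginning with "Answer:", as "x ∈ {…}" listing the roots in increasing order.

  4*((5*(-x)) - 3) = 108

Step 1. [4*((5*(-x)) - 3) = 108] LHS = 4·(…); ÷4 both sides. So div: (5*(-x)) - 3 = 27.
Step 2. [(5*(-x)) - 3 = 27] the outer -3 inverts by adding 3, so sub: 5*(-x) = 30.
Step 3. [5*(-x) = 30] 5 out front; divide by 5. So div: -x = 6.
Step 4. [-x = 6] LHS negated; negate both sides, so neg: x = -6.

Answer: x ∈ {-6}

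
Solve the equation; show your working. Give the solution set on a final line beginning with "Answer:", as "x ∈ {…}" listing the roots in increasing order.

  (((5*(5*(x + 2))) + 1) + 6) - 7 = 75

Step 1. [(((5*(5*(x + 2))) + 1) + 6) - 7 = 75] 7 comes off first (add 7) ⇒ sub: ((5*(5*(x + 2))) + 1) + 6 = 82.
Step 2. [((5*(5*(x + 2))) + 1) + 6 = 82] subtract 6: x sits inside (… + 6) ⇒ sub: (5*(5*(x + 2))) + 1 = 76.
Step 3. [(5*(5*(x + 2))) + 1 = 76] 1 comes off first (subtract 1). So sub: 5*(5*(x + 2)) = 75.
Step 4. [5*(5*(x + 2)) = 75] LHS = 5·(…); ÷5 both sides, so div: 5*(x + 2) = 15.
Step 5. [5*(x + 2) = 15] leading coefficient 5: divide by 5, so div: x + 2 = 3.
Step 6. [x + 2 = 3] the outer +2 inverts by subtracting 2, so sub: x = 1.

Answer: x ∈ {1}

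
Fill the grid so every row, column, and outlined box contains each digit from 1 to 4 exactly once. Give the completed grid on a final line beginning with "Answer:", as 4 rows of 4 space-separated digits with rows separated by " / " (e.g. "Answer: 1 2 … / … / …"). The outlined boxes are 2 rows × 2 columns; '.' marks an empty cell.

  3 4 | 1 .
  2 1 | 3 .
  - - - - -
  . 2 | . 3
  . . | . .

Step 1. [r4c4∈{1,2,4}] across col 4, 1 lands solely at r4c4 ⇒ r4c4=1.
Step 2. [r4c1∈{4}] r4c1 has the single candidate 4. So r4c1=4.
Step 3. [r4c3∈{2}] r4c3 is down to just 2, so r4c3=2.
Step 4. [r4c2∈{3}] only 3 remains possible at r4c2, so r4c2=3.
Step 5. [r1c4∈{2}] r1c4 is down to just 2, so r1c4=2.
Step 6. [r3c1∈{1}] r3c1 has the single candidate 1. So r3c1=1.
Step 7. [r3c3∈{4}] nothing but 4 survives at r3c3 ⇒ r3c3=4.
Step 8. [r2c4∈{4}] only 4 remains possible at r2c4. So r2c4=4.

Answer: 3 4 1 2 / 2 1 3 4 / 1 2 4 3 / 4 3 2 1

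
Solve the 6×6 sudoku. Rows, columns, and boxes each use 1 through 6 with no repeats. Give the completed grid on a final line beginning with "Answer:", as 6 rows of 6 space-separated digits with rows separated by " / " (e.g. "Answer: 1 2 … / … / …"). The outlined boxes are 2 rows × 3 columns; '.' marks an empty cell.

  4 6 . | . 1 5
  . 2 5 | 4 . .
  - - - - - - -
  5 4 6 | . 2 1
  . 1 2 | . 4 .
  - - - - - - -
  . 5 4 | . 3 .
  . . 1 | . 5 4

Step 1. [r4c1∈{3}] r4c1's peers cover all but 3. So r4c1=3.
Step 2. [r5c6∈{2,6}] col 6 places 2 nowhere but r5c6. So r5c6=2.
Step 3. [r6c4∈{6}] only 6 remains possible at r6c4 ⇒ r6c4=6.
Step 4. [r2c6∈{3,6}] r2c6 is the only open cell in row 2 admitting 3 ⇒ r2c6=3.
Step 5. [r2c1∈{1}] r2c1 has the single candidate 1. So r2c1=1.
Step 6. [r2c5∈{6}] r2c5 has the single candidate 6, so r2c5=6.
Step 7. [r1c4∈{2}] r1c4 has the single candidate 2, so r1c4=2.
Step 8. [r3c4∈{3}] only 3 remains possible at r3c4, so r3c4=3.
Step 9. [r6c2∈{3}] r6c2 is down to just 3 ⇒ r6c2=3.
Step 10. [r6c1∈{2}] only 2 remains possible at r6c1 ⇒ r6c1=2.
Step 11. [r5c1∈{6}] only 6 remains possible at r5c1 ⇒ r5c1=6.
Step 12. [r5c4∈{1}] nothing but 1 survives at r5c4. So r5c4=1.
Step 13. [r4c6∈{6}] only 6 remains possible at r4c6. So r4c6=6.
Step 14. [r1c3∈{3}] nothing but 3 survives at r1c3 ⇒ r1c3=3.
Step 15. [r4c4∈{5}] r4c4's peers cover all but 5, so r4c4=5.

Answer: 4 6 3 2 1 5 / 1 2 5 4 6 3 / 5 4 6 3 2 1 / 3 1 2 5 4 6 / 6 5 4 1 3 2 / 2 3 1 6 5 4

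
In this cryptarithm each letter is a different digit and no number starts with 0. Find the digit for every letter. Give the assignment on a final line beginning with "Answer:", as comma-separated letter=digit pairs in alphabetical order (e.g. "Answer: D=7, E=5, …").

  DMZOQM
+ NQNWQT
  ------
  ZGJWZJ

Step 1. [col 1: M + T ≡ J (mod 10)] no forcing yet in column 1 (carry-in 0); T=7 is free and consistent — try it ⇒ T=7.
Step 2. [col 1: M + T ≡ J (mod 10)] no forcing yet in column 1 (carry-in 0); J=5 is free and consistent — try it, so J=5.
Step 3. [col 1: M + T ≡ J (mod 10)] from column 1 (T=7, J=5, carry-in 0, digits 5,7 already taken and all letters distinct): M must equal 8, so M=8.
Step 4. [col 2: Q + Q ≡ Z (mod 10)] several values work for Q in column 2 (Q + Q ≡ Z (mod 10), carry-in 1); try Q=4. So Q=4.
Step 5. [col 2: Q + Q ≡ Z (mod 10)] in column 2 we have Q+Q≡Z with carry-in 1; given Q=4 and digits 4,5,7,8 already taken and all letters distinct, that pins Z to 9 ⇒ Z=9.
Step 6. [col 3: O + W ≡ W (mod 10)] column 3: given nothing yet, carry-in 0, and digits 4,5,7,8,9 already taken and all letters distinct, O+W≡W (mod 10) forces O=0 ⇒ O=0.
Step 7. [col 3: O + W ≡ W (mod 10)] several values work for W in column 3 (O + W ≡ W (mod 10), carry-in 0); try W=1, so W=1.
Step 8. [col 4: Z + N ≡ J (mod 10)] from column 4 (Z=9, J=5, carry-in 0, digits 0,1,4,5,7,8,9 already taken and all letters distinct): N must equal 6, so N=6.
Step 9. [col 5: M + Q ≡ G (mod 10)] column 5 reads M+Q+carry(1)=G with M=8, Q=4; with digits 0,1,4,5,6,7,8,9 already taken and all letters distinct, the only value for G is 3 ⇒ G=3.
Step 10. [col 6: D + N ≡ Z (mod 10)] in column 6 we have D+N≡Z with carry-in 1; given N=6, Z=9 and digits 0,1,3,4,5,6,7,8,9 already taken and all letters distinct, that pins D to 2, so D=2.

Answer: D=2, G=3, J=5, M=8, N=6, O=0, Q=4, T=7, W=1, Z=9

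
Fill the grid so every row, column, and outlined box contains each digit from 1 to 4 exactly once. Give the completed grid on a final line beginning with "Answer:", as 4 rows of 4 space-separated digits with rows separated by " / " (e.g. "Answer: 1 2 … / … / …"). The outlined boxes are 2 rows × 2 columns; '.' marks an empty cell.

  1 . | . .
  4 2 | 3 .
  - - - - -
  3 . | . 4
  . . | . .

Step 1. [r3c3∈{1,2}] in row 3, 2 fits only at r3c3, so r3c3=2.
Step 2. [r4c3∈{1}] only 1 remains possible at r4c3, so r4c3=1.
Step 3. [r1c2∈{3}] r1c2 is down to just 3 ⇒ r1c2=3.
Step 4. [r1c4∈{2}] only 2 remains possible at r1c4. So r1c4=2.
Step 5. [r4c4∈{3}] r4c4 has the single candidate 3. So r4c4=3.
Step 6. [r4c2∈{4}] nothing but 4 survives at r4c2. So r4c2=4.
Step 7. [r3c2∈{1}] r3c2 is down to just 1 ⇒ r3c2=1.
Step 8. [r4c1∈{2}] r4c1's peers cover all but 2. So r4c1=2.
Step 9. [r1c3∈{4}] r1c3 is down to just 4. So r1c3=4.
Step 10. [r2c4∈{1}] r2c4 has the single candidate 1. So r2c4=1.

Answer: 1 3 4 2 / 4 2 3 1 / 3 1 2 4 / 2 4 1 3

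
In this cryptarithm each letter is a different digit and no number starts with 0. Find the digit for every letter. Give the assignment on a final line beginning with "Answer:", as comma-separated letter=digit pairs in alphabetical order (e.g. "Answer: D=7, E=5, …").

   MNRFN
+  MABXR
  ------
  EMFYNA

Step 1. [col 1: N + R ≡ A (mod 10)] no forcing yet in column 1 (carry-in 0); R=5 is free and consistent — try it ⇒ R=5.
Step 2. [E] E is the leading digit of a 6-digit sum of two 5-digit numbers; the final carry is exactly 1. So E=1.
Step 3. [col 1: N + R ≡ A (mod 10)] no forcing yet in column 1 (carry-in 0); N=7 is free and consistent — try it, so N=7.
Step 4. [col 1: N + R ≡ A (mod 10)] column 1 reads N+R+carry(0)=A with N=7, R=5; with digits 1,5,7 already taken and all letters distinct, the only value for A is 2, so A=2.
Step 5. [col 2: F + X ≡ N (mod 10)] F=0 is one option consistent with column 2 (F + X ≡ N (mod 10), carry-in 1) — take it, so F=0.
Step 6. [col 2: F + X ≡ N (mod 10)] column 2 reads F+X+carry(1)=N with F=0, N=7; with digits 0,1,2,5,7 already taken and all letters distinct, the only value for X is 6. So X=6.
Step 7. [col 3: R + B ≡ Y (mod 10)] column 3 (R + B ≡ Y (mod 10), carry-in 0) doesn't pin B yet; pick B=8 and continue ⇒ B=8.
Step 8. [col 3: R + B ≡ Y (mod 10)] in column 3 we have R+B≡Y with carry-in 0; given R=5, B=8 and digits 0,1,2,5,6,7,8 already taken and all letters distinct, that pins Y to 3 ⇒ Y=3.
Step 9. [col 5: M + M ≡ M (mod 10)] from column 5 (nothing yet, carry-in 1, digits 0,1,2,3,5,6,7,8 already taken and all letters distinct): M must equal 9 ⇒ M=9.

Answer: A=2, B=8, E=1, F=0, M=9, N=7, R=5, X=6, Y=3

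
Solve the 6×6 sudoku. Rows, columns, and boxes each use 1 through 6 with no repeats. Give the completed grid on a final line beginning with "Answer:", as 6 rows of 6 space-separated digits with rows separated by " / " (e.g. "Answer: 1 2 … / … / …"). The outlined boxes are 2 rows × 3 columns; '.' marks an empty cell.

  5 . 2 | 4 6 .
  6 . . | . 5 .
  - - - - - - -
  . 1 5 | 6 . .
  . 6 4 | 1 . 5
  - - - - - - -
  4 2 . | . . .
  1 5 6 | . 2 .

Step 1. [r6c4∈{3}] r6c4's peers cover all but 3 ⇒ r6c4=3.
Step 2. [r3c6∈{2,3,4}] box 4 places 2 nowhere but r3c6, so r3c6=2.
Step 3. [r1c6∈{1,3}] row 1 places 1 nowhere but r1c6. So r1c6=1.
Step 4. [r4c5∈{3}] r4c5's peers cover all but 3. So r4c5=3.
Step 5. [r1c2∈{3}] r1c2's peers cover all but 3, so r1c2=3.
Step 6. [r3c5∈{4}] r3c5 has the single candidate 4. So r3c5=4.
Step 7. [r2c6∈{3}] r2c6 is down to just 3, so r2c6=3.
Step 8. [r5c3∈{3}] r5c3 is down to just 3 ⇒ r5c3=3.
Step 9. [r2c4∈{2}] nothing but 2 survives at r2c4, so r2c4=2.
Step 10. [r2c3∈{1}] nothing but 1 survives at r2c3 ⇒ r2c3=1.
Step 11. [r4c1∈{2}] r4c1 has the single candidate 2 ⇒ r4c1=2.
Step 12. [r6c6∈{4}] nothing but 4 survives at r6c6 ⇒ r6c6=4.
Step 13. [r2c2∈{4}] only 4 remains possible at r2c2 ⇒ r2c2=4.
Step 14. [r5c6∈{6}] r5c6 has the single candidate 6 ⇒ r5c6=6.
Step 15. [r5c4∈{5}] r5c4 is down to just 5. So r5c4=5.
Step 16. [r5c5∈{1}] only 1 remains possible at r5c5 ⇒ r5c5=1.
Step 17. [r3c1∈{3}] r3c1 has the single candidate 3. So r3c1=3.

Answer: 5 3 2 4 6 1 / 6 4 1 2 5 3 / 3 1 5 6 4 2 / 2 6 4 1 3 5 / 4 2 3 5 1 6 / 1 5 6 3 2 4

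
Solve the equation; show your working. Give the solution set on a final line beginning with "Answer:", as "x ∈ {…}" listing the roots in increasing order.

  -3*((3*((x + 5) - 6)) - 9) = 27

Step 1. [-3*((3*((x + 5) - 6)) - 9) = 27] leading coefficient -3: divide by -3. So div: (3*((x + 5) - 6)) - 9 = -9.
Step 2. [(3*((x + 5) - 6)) - 9 = -9] 9 comes off first (add 9) ⇒ sub: 3*((x + 5) - 6) = 0.
Step 3. [3*((x + 5) - 6) = 0] LHS = 3·(…); ÷3 both sides ⇒ div: (x + 5) - 6 = 0.
Step 4. [(x + 5) - 6 = 0] peel the -6: add 6 from each side, so sub: x + 5 = 6.
Step 5. [x + 5 = 6] the outer +5 inverts by subtracting 5, so sub: x = 1.

Answer: x ∈ {1}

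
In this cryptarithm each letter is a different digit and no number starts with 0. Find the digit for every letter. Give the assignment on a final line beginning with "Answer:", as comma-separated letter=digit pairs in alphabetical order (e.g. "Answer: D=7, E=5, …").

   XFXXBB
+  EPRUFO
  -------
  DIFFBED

Step 1. [col 1: B + O ≡ D (mod 10)] no forcing yet in column 1 (carry-in 0); O=7 is free and consistent — try it, so O=7.
Step 2. [col 1: B + O ≡ D (mod 10)] several values work for D in column 1 (B + O ≡ D (mod 10), carry-in 0); try D=1, so D=1.
Step 3. [col 1: B + O ≡ D (mod 10)] in column 1 we have B+O≡D with carry-in 0; given O=7, D=1 and digits 1,7 already taken and all letters distinct, that pins B to 4 ⇒ B=4.
Step 4. [col 2: B + F ≡ E (mod 10)] column 2 (B + F ≡ E (mod 10), carry-in 1) doesn't pin F yet; pick F=0 and continue ⇒ F=0.
Step 5. [col 2: B + F ≡ E (mod 10)] column 2 reads B+F+carry(1)=E with B=4, F=0; with digits 0,1,4,7 already taken and all letters distinct, the only value for E is 5, so E=5.
Step 6. [col 3: X + U ≡ B (mod 10)] no forcing yet in column 3 (carry-in 0); U=8 is free and consistent — try it. So U=8.
Step 7. [col 3: X + U ≡ B (mod 10)] column 3: given U=8, B=4, carry-in 0, and digits 0,1,4,5,7,8 already taken and all letters distinct, X+U≡B (mod 10) forces X=6. So X=6.
Step 8. [col 4: X + R ≡ F (mod 10)] in column 4 we have X+R≡F with carry-in 1; given X=6, F=0 and digits 0,1,4,5,6,7,8 already taken and all letters distinct, that pins R to 3, so R=3.
Step 9. [col 5: F + P ≡ F (mod 10)] from column 5 (F=0, carry-in 1, digits 0,1,3,4,5,6,7,8 already taken and all letters distinct): P must equal 9, so P=9.
Step 10. [col 6: X + E ≡ I (mod 10)] from column 6 (X=6, E=5, carry-in 1, digits 0,1,3,4,5,6,7,8,9 already taken and all letters distinct): I must equal 2, so I=2.

Answer: B=4, D=1, E=5, F=0, I=2, O=7, P=9, R=3, U=8, X=6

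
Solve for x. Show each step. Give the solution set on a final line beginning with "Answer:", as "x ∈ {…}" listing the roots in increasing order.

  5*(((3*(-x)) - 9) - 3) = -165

Step 1. [5*(((3*(-x)) - 9) - 3) = -165] divide by the outer 5 ⇒ div: ((3*(-x)) - 9) - 3 = -33.
Step 2. [((3*(-x)) - 9) - 3 = -33] peel the -3: add 3 from each side ⇒ sub: (3*(-x)) - 9 = -30.
Step 3. [(3*(-x)) - 9 = -30] 9 comes off first (add 9). So sub: 3*(-x) = -21.
Step 4. [3*(-x) = -21] LHS = 3·(…); ÷3 both sides, so div: -x = -7.
Step 5. [-x = -7] flip signs both sides, so neg: x = 7.

Answer: x ∈ {7}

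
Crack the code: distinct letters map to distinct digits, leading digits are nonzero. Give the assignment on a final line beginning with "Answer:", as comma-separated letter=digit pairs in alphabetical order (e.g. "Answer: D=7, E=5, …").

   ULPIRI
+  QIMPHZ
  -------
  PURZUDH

Step 1. [col 1: I + Z ≡ H (mod 10)] several values work for I in column 1 (I + Z ≡ H (mod 10), carry-in 0); try I=4, so I=4.
Step 2. [col 1: I + Z ≡ H (mod 10)] no forcing yet in column 1 (carry-in 0); H=2 is free and consistent — try it, so H=2.
Step 3. [P] P is the leading digit of a 7-digit sum of two 6-digit numbers; the final carry is exactly 1. So P=1.
Step 4. [col 1: I + Z ≡ H (mod 10)] column 1 reads I+Z+carry(0)=H with I=4, H=2; with digits 1,2,4 already taken and all letters distinct, the only value for Z is 8 ⇒ Z=8.
Step 5. [col 2: R + H ≡ D (mod 10)] column 2 (R + H ≡ D (mod 10), carry-in 1) doesn't pin D yet; pick D=3 and continue, so D=3.
Step 6. [col 2: R + H ≡ D (mod 10)] column 2 reads R+H+carry(1)=D with H=2, D=3; with digits 1,2,3,4,8 already taken and all letters distinct, the only value for R is 0, so R=0.
Step 7. [col 3: I + P ≡ U (mod 10)] from column 3 (I=4, P=1, carry-in 0, digits 0,1,2,3,4,8 already taken and all letters distinct): U must equal 5, so U=5.
Step 8. [col 4: P + M ≡ Z (mod 10)] in column 4 we have P+M≡Z with carry-in 0; given P=1, Z=8 and digits 0,1,2,3,4,5,8 already taken and all letters distinct, that pins M to 7. So M=7.
Step 9. [col 5: L + I ≡ R (mod 10)] from column 5 (I=4, R=0, carry-in 0, digits 0,1,2,3,4,5,7,8 already taken and all letters distinct): L must equal 6. So L=6.
Step 10. [col 6: U + Q ≡ U (mod 10)] from column 6 (U=5, carry-in 1, digits 0,1,2,3,4,5,6,7,8 already taken and all letters distinct): Q must equal 9. So Q=9.

Answer: D=3, H=2, I=4, L=6, M=7, P=1, Q=9, R=0, U=5, Z=8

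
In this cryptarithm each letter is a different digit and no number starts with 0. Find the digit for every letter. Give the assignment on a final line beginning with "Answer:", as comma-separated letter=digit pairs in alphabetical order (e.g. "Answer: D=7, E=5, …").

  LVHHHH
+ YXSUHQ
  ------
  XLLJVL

Step 1. [col 1: H + Q ≡ L (mod 10)] several values work for H in column 1 (H + Q ≡ L (mod 10), carry-in 0); try H=4. So H=4.
Step 2. [col 1: H + Q ≡ L (mod 10)] Q=3 is one option consistent with column 1 (H + Q ≡ L (mod 10), carry-in 0) — take it ⇒ Q=3.
Step 3. [col 1: H + Q ≡ L (mod 10)] from column 1 (H=4, Q=3, carry-in 0, digits 3,4 already taken and all letters distinct): L must equal 7 ⇒ L=7.
Step 4. [col 2: H + H ≡ V (mod 10)] in column 2 we have H+H≡V with carry-in 0; given H=4 and digits 3,4,7 already taken and all letters distinct, that pins V to 8, so V=8.
Step 5. [col 3: H + U ≡ J (mod 10)] J=0 is one option consistent with column 3 (H + U ≡ J (mod 10), carry-in 0) — take it, so J=0.
Step 6. [col 3: H + U ≡ J (mod 10)] from column 3 (H=4, J=0, carry-in 0, digits 0,3,4,7,8 already taken and all letters distinct): U must equal 6. So U=6.
Step 7. [col 4: H + S ≡ L (mod 10)] in column 4 we have H+S≡L with carry-in 1; given H=4, L=7 and digits 0,3,4,6,7,8 already taken and all letters distinct, that pins S to 2. So S=2.
Step 8. [col 5: V + X ≡ L (mod 10)] in column 5 we have V+X≡L with carry-in 0; given V=8, L=7 and digits 0,2,3,4,6,7,8 already taken and all letters distinct, that pins X to 9 ⇒ X=9.
Step 9. [col 6: L + Y ≡ X (mod 10)] column 6: given L=7, X=9, carry-in 1, and digits 0,2,3,4,6,7,8,9 already taken and all letters distinct, L+Y≡X (mod 10) forces Y=1 ⇒ Y=1.

Answer: H=4, J=0, L=7, Q=3, S=2, U=6, V=8, X=9, Y=1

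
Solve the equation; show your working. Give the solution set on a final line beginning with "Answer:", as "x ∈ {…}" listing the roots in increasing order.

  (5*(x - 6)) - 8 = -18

Step 1. [(5*(x - 6)) - 8 = -18] peel the -8: add 8 from each side. So sub: 5*(x - 6) = -10.
Step 2. [5*(x - 6) = -10] leading coefficient 5: divide by 5, so div: x - 6 = -2.
Step 3. [x - 6 = -2] the outer -6 inverts by adding 6, so sub: x = 4.

Answer: x ∈ {4}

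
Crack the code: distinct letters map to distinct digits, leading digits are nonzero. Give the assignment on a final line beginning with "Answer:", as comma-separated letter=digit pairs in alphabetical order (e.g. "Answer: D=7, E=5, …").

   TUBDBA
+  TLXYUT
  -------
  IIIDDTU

Step 1. [col 1: A + T ≡ U (mod 10)] column 1 (A + T ≡ U (mod 10), carry-in 0) doesn't pin U yet; pick U=8 and continue, so U=8.
Step 2. [col 1: A + T ≡ U (mod 10)] T=5 is one option consistent with column 1 (A + T ≡ U (mod 10), carry-in 0) — take it ⇒ T=5.
Step 3. [col 1: A + T ≡ U (mod 10)] from column 1 (T=5, U=8, carry-in 0, digits 5,8 already taken and all letters distinct): A must equal 3, so A=3.
Step 4. [col 2: B + U ≡ T (mod 10)] from column 2 (U=8, T=5, carry-in 0, digits 3,5,8 already taken and all letters distinct): B must equal 7 ⇒ B=7.
Step 5. [col 3: D + Y ≡ D (mod 10)] in column 3 we have D+Y≡D with carry-in 1; given nothing yet and digits 3,5,7,8 already taken and all letters distinct, that pins Y to 9, so Y=9.
Step 6. [col 3: D + Y ≡ D (mod 10)] D=4 is one option consistent with column 3 (D + Y ≡ D (mod 10), carry-in 1) — take it ⇒ D=4.
Step 7. [col 4: B + X ≡ D (mod 10)] in column 4 we have B+X≡D with carry-in 1; given B=7, D=4 and digits 3,4,5,7,8,9 already taken and all letters distinct, that pins X to 6 ⇒ X=6.
Step 8. [col 5: U + L ≡ I (mod 10)] several values work for L in column 5 (U + L ≡ I (mod 10), carry-in 1); try L=2. So L=2.
Step 9. [col 5: U + L ≡ I (mod 10)] from column 5 (U=8, L=2, carry-in 1, digits 2,3,4,5,6,7,8,9 already taken and all letters distinct): I must equal 1 ⇒ I=1.

Answer: A=3, B=7, D=4, I=1, L=2, T=5, U=8, X=6, Y=9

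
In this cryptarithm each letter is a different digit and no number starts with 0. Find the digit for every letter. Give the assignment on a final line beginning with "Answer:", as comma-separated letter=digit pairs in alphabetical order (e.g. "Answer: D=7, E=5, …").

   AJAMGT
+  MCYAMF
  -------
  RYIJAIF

Step 1. [col 1: T + F ≡ F (mod 10)] column 1: given nothing yet, carry-in 0, and all letters distinct, none taken yet, T+F≡F (mod 10) forces T=0. So T=0.
Step 2. [R] the sum has 7 digits but both addends have 6; that extra leading digit R is the final carry, namely 1, so R=1.
Step 3. [col 1: T + F ≡ F (mod 10)] no forcing yet in column 1 (carry-in 0); F=3 is free and consistent — try it. So F=3.
Step 4. [col 2: G + M ≡ I (mod 10)] no forcing yet in column 2 (carry-in 0); I=7 is free and consistent — try it, so I=7.
Step 5. [col 2: G + M ≡ I (mod 10)] column 2 (G + M ≡ I (mod 10), carry-in 0) doesn't pin G yet; pick G=8 and continue. So G=8.
Step 6. [col 2: G + M ≡ I (mod 10)] in column 2 we have G+M≡I with carry-in 0; given G=8, I=7 and digits 0,1,3,7,8 already taken and all letters distinct, that pins M to 9. So M=9.
Step 7. [col 3: M + A ≡ A (mod 10)] A=6 is one option consistent with column 3 (M + A ≡ A (mod 10), carry-in 1) — take it. So A=6.
Step 8. [col 4: A + Y ≡ J (mod 10)] column 4: given A=6, carry-in 1, and digits 0,1,3,6,7,8,9 already taken and all letters distinct, A+Y≡J (mod 10) forces Y=5, so Y=5.
Step 9. [col 4: A + Y ≡ J (mod 10)] column 4: given A=6, Y=5, carry-in 1, and digits 0,1,3,5,6,7,8,9 already taken and all letters distinct, A+Y≡J (mod 10) forces J=2 ⇒ J=2.
Step 10. [col 5: J + C ≡ I (mod 10)] column 5: given J=2, I=7, carry-in 1, and digits 0,1,2,3,5,6,7,8,9 already taken and all letters distinct, J+C≡I (mod 10) forces C=4, so C=4.

Answer: A=6, C=4, F=3, G=8, I=7, J=2, M=9, R=1, T=0, Y=5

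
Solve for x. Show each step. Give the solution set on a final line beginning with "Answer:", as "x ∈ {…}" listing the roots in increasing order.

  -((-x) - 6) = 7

Step 1. [-((-x) - 6) = 7] flip signs both sides. So neg: (-x) - 6 = -7.
Step 2. [(-x) - 6 = -7] 6 comes off first (add 6), so sub: -x = -1.
Step 3. [-x = -1] flip signs both sides, so neg: x = 1.

Answer: x ∈ {1}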